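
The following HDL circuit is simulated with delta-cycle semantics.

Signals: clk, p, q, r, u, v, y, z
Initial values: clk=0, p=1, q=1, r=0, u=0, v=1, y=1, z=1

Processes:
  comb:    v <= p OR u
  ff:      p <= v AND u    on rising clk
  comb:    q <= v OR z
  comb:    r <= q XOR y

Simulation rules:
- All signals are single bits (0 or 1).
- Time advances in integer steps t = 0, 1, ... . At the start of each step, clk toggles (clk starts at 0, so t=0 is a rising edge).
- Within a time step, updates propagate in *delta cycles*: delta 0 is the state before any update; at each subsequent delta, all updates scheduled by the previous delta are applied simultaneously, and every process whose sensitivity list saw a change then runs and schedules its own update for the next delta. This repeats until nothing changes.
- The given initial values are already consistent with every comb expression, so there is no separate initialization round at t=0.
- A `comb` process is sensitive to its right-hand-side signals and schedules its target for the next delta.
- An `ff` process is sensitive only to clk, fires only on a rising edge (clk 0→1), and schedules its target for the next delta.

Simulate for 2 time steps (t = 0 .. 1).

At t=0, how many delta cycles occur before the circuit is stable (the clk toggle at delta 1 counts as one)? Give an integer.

3

t0.Δ0 u=0 v=1 z=1 y=1 p=1 clk=0 r=0 q=1
t0.Δ1 u=0 v=1 z=1 y=1 p=1 clk=1 r=0 q=1
t0.Δ2 u=0 v=1 z=1 y=1 p=0 clk=1 r=0 q=1
t0.Δ3 u=0 v=0 z=1 y=1 p=0 clk=1 r=0 q=1
t1.Δ0 u=0 v=0 z=1 y=1 p=0 clk=1 r=0 q=1
t1.Δ1 u=0 v=0 z=1 y=1 p=0 clk=0 r=0 q=1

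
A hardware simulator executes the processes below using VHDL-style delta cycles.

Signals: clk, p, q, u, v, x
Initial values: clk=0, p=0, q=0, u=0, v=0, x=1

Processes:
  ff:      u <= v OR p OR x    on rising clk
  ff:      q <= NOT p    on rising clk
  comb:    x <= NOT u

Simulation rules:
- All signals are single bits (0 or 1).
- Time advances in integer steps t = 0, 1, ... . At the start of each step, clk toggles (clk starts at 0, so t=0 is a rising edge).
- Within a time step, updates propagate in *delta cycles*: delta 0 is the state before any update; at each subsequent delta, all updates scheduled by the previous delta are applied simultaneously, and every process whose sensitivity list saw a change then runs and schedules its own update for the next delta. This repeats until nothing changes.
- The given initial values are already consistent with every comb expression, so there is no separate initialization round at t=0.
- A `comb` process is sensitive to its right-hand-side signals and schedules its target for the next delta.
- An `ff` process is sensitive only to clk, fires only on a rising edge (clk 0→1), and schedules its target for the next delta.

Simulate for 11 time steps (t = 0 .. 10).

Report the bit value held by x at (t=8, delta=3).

[bits: u,x,q,clk,p,v]
t=0: Δ0=010000 Δ1=010100 Δ2=111100 Δ3=101100 | 3Δ
t=1: Δ0=101100 Δ1=101000 | 1Δ
t=2: Δ0=101000 Δ1=101100 Δ2=001100 Δ3=011100 | 3Δ
t=3: Δ0=011100 Δ1=011000 | 1Δ
t=4: Δ0=011000 Δ1=011100 Δ2=111100 Δ3=101100 | 3Δ
t=5: Δ0=101100 Δ1=101000 | 1Δ
t=6: Δ0=101000 Δ1=101100 Δ2=001100 Δ3=011100 | 3Δ
t=7: Δ0=011100 Δ1=011000 | 1Δ
t=8: Δ0=011000 Δ1=011100 Δ2=111100 Δ3=101100 | 3Δ
t=9: Δ0=101100 Δ1=101000 | 1Δ
t=10: Δ0=101000 Δ1=101100 Δ2=001100 Δ3=011100 | 3Δ

0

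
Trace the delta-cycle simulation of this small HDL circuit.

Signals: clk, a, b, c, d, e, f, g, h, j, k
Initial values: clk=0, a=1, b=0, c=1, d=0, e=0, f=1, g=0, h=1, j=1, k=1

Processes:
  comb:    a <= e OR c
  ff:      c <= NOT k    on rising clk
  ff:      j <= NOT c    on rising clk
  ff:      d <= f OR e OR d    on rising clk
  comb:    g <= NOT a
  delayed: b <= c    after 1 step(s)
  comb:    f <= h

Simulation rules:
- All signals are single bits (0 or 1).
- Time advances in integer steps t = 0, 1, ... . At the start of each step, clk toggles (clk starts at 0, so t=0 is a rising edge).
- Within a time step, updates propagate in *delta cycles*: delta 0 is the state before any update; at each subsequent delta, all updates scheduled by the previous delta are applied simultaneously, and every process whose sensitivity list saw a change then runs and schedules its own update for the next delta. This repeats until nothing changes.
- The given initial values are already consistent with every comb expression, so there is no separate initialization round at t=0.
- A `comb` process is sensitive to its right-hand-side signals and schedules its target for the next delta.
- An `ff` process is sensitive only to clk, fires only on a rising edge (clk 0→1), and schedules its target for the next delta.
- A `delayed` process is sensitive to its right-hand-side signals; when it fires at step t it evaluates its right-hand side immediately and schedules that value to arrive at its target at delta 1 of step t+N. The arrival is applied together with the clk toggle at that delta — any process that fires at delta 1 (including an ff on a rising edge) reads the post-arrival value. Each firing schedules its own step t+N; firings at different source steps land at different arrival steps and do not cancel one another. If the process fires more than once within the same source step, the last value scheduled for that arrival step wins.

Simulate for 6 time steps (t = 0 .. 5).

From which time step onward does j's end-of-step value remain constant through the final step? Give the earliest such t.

2

[bits: clk,a,k,g,e,d,c,b,h,j,f]
t=0: Δ0=01100010111 Δ1=11100010111 Δ2=11100100101 Δ3=10100100101 Δ4=10110100101 | 4Δ
t=1: Δ0=10110100101 Δ1=00110100101 | 1Δ
t=2: Δ0=00110100101 Δ1=10110100101 Δ2=10110100111 | 2Δ
t=3: Δ0=10110100111 Δ1=00110100111 | 1Δ
t=4: Δ0=00110100111 Δ1=10110100111 | 1Δ
t=5: Δ0=10110100111 Δ1=00110100111 | 1Δ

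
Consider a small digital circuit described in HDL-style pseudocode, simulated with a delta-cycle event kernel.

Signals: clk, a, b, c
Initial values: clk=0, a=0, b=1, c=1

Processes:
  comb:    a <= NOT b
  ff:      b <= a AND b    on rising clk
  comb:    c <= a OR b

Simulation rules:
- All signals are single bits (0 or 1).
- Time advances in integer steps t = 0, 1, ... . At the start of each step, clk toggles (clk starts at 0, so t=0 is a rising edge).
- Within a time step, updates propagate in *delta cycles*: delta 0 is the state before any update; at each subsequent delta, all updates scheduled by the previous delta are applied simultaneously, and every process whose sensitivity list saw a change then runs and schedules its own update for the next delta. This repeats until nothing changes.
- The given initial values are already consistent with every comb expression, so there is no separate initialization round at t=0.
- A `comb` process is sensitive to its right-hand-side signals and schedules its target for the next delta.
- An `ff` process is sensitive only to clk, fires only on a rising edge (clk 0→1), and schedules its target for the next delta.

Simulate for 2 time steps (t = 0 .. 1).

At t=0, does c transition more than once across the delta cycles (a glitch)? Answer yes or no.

yes

t0.Δ0 b=1 a=0 c=1 clk=0
t0.Δ1 b=1 a=0 c=1 clk=1
t0.Δ2 b=0 a=0 c=1 clk=1
t0.Δ3 b=0 a=1 c=0 clk=1
t0.Δ4 b=0 a=1 c=1 clk=1
t1.Δ0 b=0 a=1 c=1 clk=1
t1.Δ1 b=0 a=1 c=1 clk=0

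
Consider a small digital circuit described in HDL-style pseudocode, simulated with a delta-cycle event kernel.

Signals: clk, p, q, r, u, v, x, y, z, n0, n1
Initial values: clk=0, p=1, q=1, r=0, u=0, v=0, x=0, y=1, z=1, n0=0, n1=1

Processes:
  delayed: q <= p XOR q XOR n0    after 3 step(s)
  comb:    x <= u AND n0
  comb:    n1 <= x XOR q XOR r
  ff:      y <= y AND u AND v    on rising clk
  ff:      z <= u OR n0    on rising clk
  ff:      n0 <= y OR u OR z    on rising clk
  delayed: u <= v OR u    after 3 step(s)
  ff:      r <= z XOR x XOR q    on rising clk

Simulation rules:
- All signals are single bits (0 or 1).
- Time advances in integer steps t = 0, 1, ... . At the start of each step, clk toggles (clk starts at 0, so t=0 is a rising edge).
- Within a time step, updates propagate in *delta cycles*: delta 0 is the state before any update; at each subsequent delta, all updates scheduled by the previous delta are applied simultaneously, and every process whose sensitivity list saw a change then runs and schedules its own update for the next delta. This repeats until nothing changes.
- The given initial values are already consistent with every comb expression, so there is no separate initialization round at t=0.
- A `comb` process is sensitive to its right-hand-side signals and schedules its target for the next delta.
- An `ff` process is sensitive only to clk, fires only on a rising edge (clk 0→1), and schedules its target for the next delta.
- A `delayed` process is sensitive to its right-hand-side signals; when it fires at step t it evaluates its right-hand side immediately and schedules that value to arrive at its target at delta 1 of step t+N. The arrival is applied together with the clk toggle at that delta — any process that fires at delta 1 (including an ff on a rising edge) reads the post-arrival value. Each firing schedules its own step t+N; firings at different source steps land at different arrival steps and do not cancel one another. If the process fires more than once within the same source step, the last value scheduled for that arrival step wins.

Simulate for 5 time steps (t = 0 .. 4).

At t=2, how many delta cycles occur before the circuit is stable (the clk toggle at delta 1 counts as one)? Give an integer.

t=0 Δ0: v=0 q=1 p=1 z=1 x=0 n0=0 u=0 clk=0 y=1 r=0 n1=1
  Δ1: clk:0→1
  Δ2: z:1→0, n0:0→1, y:1→0
  (2Δ to stable)
t=1 Δ0: v=0 q=1 p=1 z=0 x=0 n0=1 u=0 clk=1 y=0 r=0 n1=1
  Δ1: clk:1→0
  (1Δ to stable)
t=2 Δ0: v=0 q=1 p=1 z=0 x=0 n0=1 u=0 clk=0 y=0 r=0 n1=1
  Δ1: clk:0→1
  Δ2: z:0→1, n0:1→0, r:0→1
  Δ3: n1:1→0
  (3Δ to stable)
t=3 Δ0: v=0 q=1 p=1 z=1 x=0 n0=0 u=0 clk=1 y=0 r=1 n1=0
  Δ1: clk:1→0
  (1Δ to stable)
t=4 Δ0: v=0 q=1 p=1 z=1 x=0 n0=0 u=0 clk=0 y=0 r=1 n1=0
  Δ1: clk:0→1
  Δ2: z:1→0, n0:0→1, r:1→0
  Δ3: n1:0→1
  (3Δ to stable)

3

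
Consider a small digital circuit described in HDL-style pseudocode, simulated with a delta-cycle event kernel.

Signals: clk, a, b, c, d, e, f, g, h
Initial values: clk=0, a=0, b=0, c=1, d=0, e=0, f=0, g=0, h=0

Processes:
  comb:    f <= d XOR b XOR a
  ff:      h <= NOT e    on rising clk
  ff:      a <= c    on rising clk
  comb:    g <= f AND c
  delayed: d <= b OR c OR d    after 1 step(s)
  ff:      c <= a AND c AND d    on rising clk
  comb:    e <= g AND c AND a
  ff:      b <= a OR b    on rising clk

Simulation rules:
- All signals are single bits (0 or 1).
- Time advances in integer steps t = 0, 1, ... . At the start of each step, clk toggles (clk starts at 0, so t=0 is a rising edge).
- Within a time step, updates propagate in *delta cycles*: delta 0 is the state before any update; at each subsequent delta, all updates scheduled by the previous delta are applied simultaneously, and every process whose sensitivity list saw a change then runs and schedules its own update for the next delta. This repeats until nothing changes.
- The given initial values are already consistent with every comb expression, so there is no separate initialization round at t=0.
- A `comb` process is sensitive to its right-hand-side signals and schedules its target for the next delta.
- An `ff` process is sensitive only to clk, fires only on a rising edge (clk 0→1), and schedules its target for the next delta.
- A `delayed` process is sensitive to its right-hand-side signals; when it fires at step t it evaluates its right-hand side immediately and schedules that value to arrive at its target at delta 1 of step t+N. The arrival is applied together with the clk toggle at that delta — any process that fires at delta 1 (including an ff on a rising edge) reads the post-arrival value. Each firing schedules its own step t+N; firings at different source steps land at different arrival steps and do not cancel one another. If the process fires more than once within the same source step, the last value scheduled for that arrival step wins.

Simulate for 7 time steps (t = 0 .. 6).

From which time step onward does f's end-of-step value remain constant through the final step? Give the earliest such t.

t0.Δ0 g=0 d=0 h=0 e=0 a=0 b=0 c=1 f=0 clk=0
t0.Δ1 g=0 d=0 h=0 e=0 a=0 b=0 c=1 f=0 clk=1
t0.Δ2 g=0 d=0 h=1 e=0 a=1 b=0 c=0 f=0 clk=1
t0.Δ3 g=0 d=0 h=1 e=0 a=1 b=0 c=0 f=1 clk=1
t1.Δ0 g=0 d=0 h=1 e=0 a=1 b=0 c=0 f=1 clk=1
t1.Δ1 g=0 d=0 h=1 e=0 a=1 b=0 c=0 f=1 clk=0
t2.Δ0 g=0 d=0 h=1 e=0 a=1 b=0 c=0 f=1 clk=0
t2.Δ1 g=0 d=0 h=1 e=0 a=1 b=0 c=0 f=1 clk=1
t2.Δ2 g=0 d=0 h=1 e=0 a=0 b=1 c=0 f=1 clk=1
t3.Δ0 g=0 d=0 h=1 e=0 a=0 b=1 c=0 f=1 clk=1
t3.Δ1 g=0 d=1 h=1 e=0 a=0 b=1 c=0 f=1 clk=0
t3.Δ2 g=0 d=1 h=1 e=0 a=0 b=1 c=0 f=0 clk=0
t4.Δ0 g=0 d=1 h=1 e=0 a=0 b=1 c=0 f=0 clk=0
t4.Δ1 g=0 d=1 h=1 e=0 a=0 b=1 c=0 f=0 clk=1
t5.Δ0 g=0 d=1 h=1 e=0 a=0 b=1 c=0 f=0 clk=1
t5.Δ1 g=0 d=1 h=1 e=0 a=0 b=1 c=0 f=0 clk=0
t6.Δ0 g=0 d=1 h=1 e=0 a=0 b=1 c=0 f=0 clk=0
t6.Δ1 g=0 d=1 h=1 e=0 a=0 b=1 c=0 f=0 clk=1

3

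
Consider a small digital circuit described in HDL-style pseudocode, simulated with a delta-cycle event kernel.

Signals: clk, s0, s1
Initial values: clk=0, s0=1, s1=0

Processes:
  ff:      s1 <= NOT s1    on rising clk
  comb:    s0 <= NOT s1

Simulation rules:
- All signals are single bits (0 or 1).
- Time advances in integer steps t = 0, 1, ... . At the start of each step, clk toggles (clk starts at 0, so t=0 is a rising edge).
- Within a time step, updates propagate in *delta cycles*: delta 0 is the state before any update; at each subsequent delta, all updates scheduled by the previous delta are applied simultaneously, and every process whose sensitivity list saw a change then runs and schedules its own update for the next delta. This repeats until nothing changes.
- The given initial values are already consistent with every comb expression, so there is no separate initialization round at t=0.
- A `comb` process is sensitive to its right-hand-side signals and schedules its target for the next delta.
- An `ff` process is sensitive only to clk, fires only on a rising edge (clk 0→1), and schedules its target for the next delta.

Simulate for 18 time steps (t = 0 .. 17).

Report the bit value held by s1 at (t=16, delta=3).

t=0 Δ0: clk=0 s1=0 s0=1
  Δ1: clk:0→1
  Δ2: s1:0→1
  Δ3: s0:1→0
  (3Δ to stable)
t=1 Δ0: clk=1 s1=1 s0=0
  Δ1: clk:1→0
  (1Δ to stable)
t=2 Δ0: clk=0 s1=1 s0=0
  Δ1: clk:0→1
  Δ2: s1:1→0
  Δ3: s0:0→1
  (3Δ to stable)
t=3 Δ0: clk=1 s1=0 s0=1
  Δ1: clk:1→0
  (1Δ to stable)
t=4 Δ0: clk=0 s1=0 s0=1
  Δ1: clk:0→1
  Δ2: s1:0→1
  Δ3: s0:1→0
  (3Δ to stable)
t=5 Δ0: clk=1 s1=1 s0=0
  Δ1: clk:1→0
  (1Δ to stable)
t=6 Δ0: clk=0 s1=1 s0=0
  Δ1: clk:0→1
  Δ2: s1:1→0
  Δ3: s0:0→1
  (3Δ to stable)
t=7 Δ0: clk=1 s1=0 s0=1
  Δ1: clk:1→0
  (1Δ to stable)
t=8 Δ0: clk=0 s1=0 s0=1
  Δ1: clk:0→1
  Δ2: s1:0→1
  Δ3: s0:1→0
  (3Δ to stable)
t=9 Δ0: clk=1 s1=1 s0=0
  Δ1: clk:1→0
  (1Δ to stable)
t=10 Δ0: clk=0 s1=1 s0=0
  Δ1: clk:0→1
  Δ2: s1:1→0
  Δ3: s0:0→1
  (3Δ to stable)
t=11 Δ0: clk=1 s1=0 s0=1
  Δ1: clk:1→0
  (1Δ to stable)
t=12 Δ0: clk=0 s1=0 s0=1
  Δ1: clk:0→1
  Δ2: s1:0→1
  Δ3: s0:1→0
  (3Δ to stable)
t=13 Δ0: clk=1 s1=1 s0=0
  Δ1: clk:1→0
  (1Δ to stable)
t=14 Δ0: clk=0 s1=1 s0=0
  Δ1: clk:0→1
  Δ2: s1:1→0
  Δ3: s0:0→1
  (3Δ to stable)
t=15 Δ0: clk=1 s1=0 s0=1
  Δ1: clk:1→0
  (1Δ to stable)
t=16 Δ0: clk=0 s1=0 s0=1
  Δ1: clk:0→1
  Δ2: s1:0→1
  Δ3: s0:1→0
  (3Δ to stable)
t=17 Δ0: clk=1 s1=1 s0=0
  Δ1: clk:1→0
  (1Δ to stable)

1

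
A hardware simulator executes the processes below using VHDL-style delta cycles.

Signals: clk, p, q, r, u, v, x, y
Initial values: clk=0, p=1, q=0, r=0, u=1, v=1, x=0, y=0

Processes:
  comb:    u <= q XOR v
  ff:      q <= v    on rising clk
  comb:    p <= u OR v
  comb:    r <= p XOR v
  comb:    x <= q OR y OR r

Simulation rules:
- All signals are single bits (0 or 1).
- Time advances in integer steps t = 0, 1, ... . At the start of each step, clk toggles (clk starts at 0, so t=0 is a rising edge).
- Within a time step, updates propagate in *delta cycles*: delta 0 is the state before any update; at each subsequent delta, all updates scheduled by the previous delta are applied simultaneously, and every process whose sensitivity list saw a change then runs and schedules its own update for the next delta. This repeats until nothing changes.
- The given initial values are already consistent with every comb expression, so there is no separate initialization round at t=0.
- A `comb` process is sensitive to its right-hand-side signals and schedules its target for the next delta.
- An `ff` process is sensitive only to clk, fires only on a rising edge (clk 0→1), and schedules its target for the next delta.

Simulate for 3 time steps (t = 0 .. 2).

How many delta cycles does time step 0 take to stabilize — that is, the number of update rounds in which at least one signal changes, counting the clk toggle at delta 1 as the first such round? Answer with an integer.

t=0 Δ0: q=0 y=0 r=0 p=1 x=0 clk=0 u=1 v=1
  Δ1: clk:0→1
  Δ2: q:0→1
  Δ3: x:0→1, u:1→0
  (3Δ to stable)
t=1 Δ0: q=1 y=0 r=0 p=1 x=1 clk=1 u=0 v=1
  Δ1: clk:1→0
  (1Δ to stable)
t=2 Δ0: q=1 y=0 r=0 p=1 x=1 clk=0 u=0 v=1
  Δ1: clk:0→1
  (1Δ to stable)

3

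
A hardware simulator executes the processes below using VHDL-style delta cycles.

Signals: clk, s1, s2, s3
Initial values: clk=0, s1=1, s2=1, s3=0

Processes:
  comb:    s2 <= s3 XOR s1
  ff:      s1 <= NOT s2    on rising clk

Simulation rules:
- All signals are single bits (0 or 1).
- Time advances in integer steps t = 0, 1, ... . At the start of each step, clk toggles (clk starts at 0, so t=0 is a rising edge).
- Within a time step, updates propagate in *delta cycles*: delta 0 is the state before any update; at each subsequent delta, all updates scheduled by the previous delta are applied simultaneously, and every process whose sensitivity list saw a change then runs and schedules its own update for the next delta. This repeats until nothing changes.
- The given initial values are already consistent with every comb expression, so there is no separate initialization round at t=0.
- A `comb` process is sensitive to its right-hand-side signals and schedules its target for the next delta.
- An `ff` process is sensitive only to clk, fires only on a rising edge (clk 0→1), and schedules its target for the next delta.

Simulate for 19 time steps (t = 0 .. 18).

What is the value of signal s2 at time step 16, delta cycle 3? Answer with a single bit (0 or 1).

0

[bits: s2,clk,s1,s3]
t=0: Δ0=1010 Δ1=1110 Δ2=1100 Δ3=0100 | 3Δ
t=1: Δ0=0100 Δ1=0000 | 1Δ
t=2: Δ0=0000 Δ1=0100 Δ2=0110 Δ3=1110 | 3Δ
t=3: Δ0=1110 Δ1=1010 | 1Δ
t=4: Δ0=1010 Δ1=1110 Δ2=1100 Δ3=0100 | 3Δ
t=5: Δ0=0100 Δ1=0000 | 1Δ
t=6: Δ0=0000 Δ1=0100 Δ2=0110 Δ3=1110 | 3Δ
t=7: Δ0=1110 Δ1=1010 | 1Δ
t=8: Δ0=1010 Δ1=1110 Δ2=1100 Δ3=0100 | 3Δ
t=9: Δ0=0100 Δ1=0000 | 1Δ
t=10: Δ0=0000 Δ1=0100 Δ2=0110 Δ3=1110 | 3Δ
t=11: Δ0=1110 Δ1=1010 | 1Δ
t=12: Δ0=1010 Δ1=1110 Δ2=1100 Δ3=0100 | 3Δ
t=13: Δ0=0100 Δ1=0000 | 1Δ
t=14: Δ0=0000 Δ1=0100 Δ2=0110 Δ3=1110 | 3Δ
t=15: Δ0=1110 Δ1=1010 | 1Δ
t=16: Δ0=1010 Δ1=1110 Δ2=1100 Δ3=0100 | 3Δ
t=17: Δ0=0100 Δ1=0000 | 1Δ
t=18: Δ0=0000 Δ1=0100 Δ2=0110 Δ3=1110 | 3Δ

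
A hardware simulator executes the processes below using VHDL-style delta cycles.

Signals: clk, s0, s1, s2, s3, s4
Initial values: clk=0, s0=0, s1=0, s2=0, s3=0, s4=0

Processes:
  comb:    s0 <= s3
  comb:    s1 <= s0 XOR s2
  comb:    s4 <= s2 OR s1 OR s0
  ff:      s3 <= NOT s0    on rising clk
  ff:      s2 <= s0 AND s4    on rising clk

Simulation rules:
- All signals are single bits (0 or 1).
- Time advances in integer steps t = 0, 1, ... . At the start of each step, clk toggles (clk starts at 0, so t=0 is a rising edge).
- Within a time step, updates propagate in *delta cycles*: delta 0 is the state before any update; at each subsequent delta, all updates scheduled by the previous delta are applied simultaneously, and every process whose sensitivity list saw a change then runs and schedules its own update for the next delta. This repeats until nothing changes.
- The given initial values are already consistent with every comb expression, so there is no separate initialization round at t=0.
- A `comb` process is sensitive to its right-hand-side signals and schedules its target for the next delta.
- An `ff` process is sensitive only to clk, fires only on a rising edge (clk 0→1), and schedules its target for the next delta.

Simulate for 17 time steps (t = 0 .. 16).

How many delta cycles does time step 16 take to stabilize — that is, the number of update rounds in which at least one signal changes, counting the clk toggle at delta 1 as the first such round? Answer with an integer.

t0.Δ0 clk=0 s1=0 s3=0 s2=0 s0=0 s4=0
t0.Δ1 clk=1 s1=0 s3=0 s2=0 s0=0 s4=0
t0.Δ2 clk=1 s1=0 s3=1 s2=0 s0=0 s4=0
t0.Δ3 clk=1 s1=0 s3=1 s2=0 s0=1 s4=0
t0.Δ4 clk=1 s1=1 s3=1 s2=0 s0=1 s4=1
t1.Δ0 clk=1 s1=1 s3=1 s2=0 s0=1 s4=1
t1.Δ1 clk=0 s1=1 s3=1 s2=0 s0=1 s4=1
t2.Δ0 clk=0 s1=1 s3=1 s2=0 s0=1 s4=1
t2.Δ1 clk=1 s1=1 s3=1 s2=0 s0=1 s4=1
t2.Δ2 clk=1 s1=1 s3=0 s2=1 s0=1 s4=1
t2.Δ3 clk=1 s1=0 s3=0 s2=1 s0=0 s4=1
t2.Δ4 clk=1 s1=1 s3=0 s2=1 s0=0 s4=1
t3.Δ0 clk=1 s1=1 s3=0 s2=1 s0=0 s4=1
t3.Δ1 clk=0 s1=1 s3=0 s2=1 s0=0 s4=1
t4.Δ0 clk=0 s1=1 s3=0 s2=1 s0=0 s4=1
t4.Δ1 clk=1 s1=1 s3=0 s2=1 s0=0 s4=1
t4.Δ2 clk=1 s1=1 s3=1 s2=0 s0=0 s4=1
t4.Δ3 clk=1 s1=0 s3=1 s2=0 s0=1 s4=1
t4.Δ4 clk=1 s1=1 s3=1 s2=0 s0=1 s4=1
t5.Δ0 clk=1 s1=1 s3=1 s2=0 s0=1 s4=1
t5.Δ1 clk=0 s1=1 s3=1 s2=0 s0=1 s4=1
t6.Δ0 clk=0 s1=1 s3=1 s2=0 s0=1 s4=1
t6.Δ1 clk=1 s1=1 s3=1 s2=0 s0=1 s4=1
t6.Δ2 clk=1 s1=1 s3=0 s2=1 s0=1 s4=1
t6.Δ3 clk=1 s1=0 s3=0 s2=1 s0=0 s4=1
t6.Δ4 clk=1 s1=1 s3=0 s2=1 s0=0 s4=1
t7.Δ0 clk=1 s1=1 s3=0 s2=1 s0=0 s4=1
t7.Δ1 clk=0 s1=1 s3=0 s2=1 s0=0 s4=1
t8.Δ0 clk=0 s1=1 s3=0 s2=1 s0=0 s4=1
t8.Δ1 clk=1 s1=1 s3=0 s2=1 s0=0 s4=1
t8.Δ2 clk=1 s1=1 s3=1 s2=0 s0=0 s4=1
t8.Δ3 clk=1 s1=0 s3=1 s2=0 s0=1 s4=1
t8.Δ4 clk=1 s1=1 s3=1 s2=0 s0=1 s4=1
t9.Δ0 clk=1 s1=1 s3=1 s2=0 s0=1 s4=1
t9.Δ1 clk=0 s1=1 s3=1 s2=0 s0=1 s4=1
t10.Δ0 clk=0 s1=1 s3=1 s2=0 s0=1 s4=1
t10.Δ1 clk=1 s1=1 s3=1 s2=0 s0=1 s4=1
t10.Δ2 clk=1 s1=1 s3=0 s2=1 s0=1 s4=1
t10.Δ3 clk=1 s1=0 s3=0 s2=1 s0=0 s4=1
t10.Δ4 clk=1 s1=1 s3=0 s2=1 s0=0 s4=1
t11.Δ0 clk=1 s1=1 s3=0 s2=1 s0=0 s4=1
t11.Δ1 clk=0 s1=1 s3=0 s2=1 s0=0 s4=1
t12.Δ0 clk=0 s1=1 s3=0 s2=1 s0=0 s4=1
t12.Δ1 clk=1 s1=1 s3=0 s2=1 s0=0 s4=1
t12.Δ2 clk=1 s1=1 s3=1 s2=0 s0=0 s4=1
t12.Δ3 clk=1 s1=0 s3=1 s2=0 s0=1 s4=1
t12.Δ4 clk=1 s1=1 s3=1 s2=0 s0=1 s4=1
t13.Δ0 clk=1 s1=1 s3=1 s2=0 s0=1 s4=1
t13.Δ1 clk=0 s1=1 s3=1 s2=0 s0=1 s4=1
t14.Δ0 clk=0 s1=1 s3=1 s2=0 s0=1 s4=1
t14.Δ1 clk=1 s1=1 s3=1 s2=0 s0=1 s4=1
t14.Δ2 clk=1 s1=1 s3=0 s2=1 s0=1 s4=1
t14.Δ3 clk=1 s1=0 s3=0 s2=1 s0=0 s4=1
t14.Δ4 clk=1 s1=1 s3=0 s2=1 s0=0 s4=1
t15.Δ0 clk=1 s1=1 s3=0 s2=1 s0=0 s4=1
t15.Δ1 clk=0 s1=1 s3=0 s2=1 s0=0 s4=1
t16.Δ0 clk=0 s1=1 s3=0 s2=1 s0=0 s4=1
t16.Δ1 clk=1 s1=1 s3=0 s2=1 s0=0 s4=1
t16.Δ2 clk=1 s1=1 s3=1 s2=0 s0=0 s4=1
t16.Δ3 clk=1 s1=0 s3=1 s2=0 s0=1 s4=1
t16.Δ4 clk=1 s1=1 s3=1 s2=0 s0=1 s4=1

4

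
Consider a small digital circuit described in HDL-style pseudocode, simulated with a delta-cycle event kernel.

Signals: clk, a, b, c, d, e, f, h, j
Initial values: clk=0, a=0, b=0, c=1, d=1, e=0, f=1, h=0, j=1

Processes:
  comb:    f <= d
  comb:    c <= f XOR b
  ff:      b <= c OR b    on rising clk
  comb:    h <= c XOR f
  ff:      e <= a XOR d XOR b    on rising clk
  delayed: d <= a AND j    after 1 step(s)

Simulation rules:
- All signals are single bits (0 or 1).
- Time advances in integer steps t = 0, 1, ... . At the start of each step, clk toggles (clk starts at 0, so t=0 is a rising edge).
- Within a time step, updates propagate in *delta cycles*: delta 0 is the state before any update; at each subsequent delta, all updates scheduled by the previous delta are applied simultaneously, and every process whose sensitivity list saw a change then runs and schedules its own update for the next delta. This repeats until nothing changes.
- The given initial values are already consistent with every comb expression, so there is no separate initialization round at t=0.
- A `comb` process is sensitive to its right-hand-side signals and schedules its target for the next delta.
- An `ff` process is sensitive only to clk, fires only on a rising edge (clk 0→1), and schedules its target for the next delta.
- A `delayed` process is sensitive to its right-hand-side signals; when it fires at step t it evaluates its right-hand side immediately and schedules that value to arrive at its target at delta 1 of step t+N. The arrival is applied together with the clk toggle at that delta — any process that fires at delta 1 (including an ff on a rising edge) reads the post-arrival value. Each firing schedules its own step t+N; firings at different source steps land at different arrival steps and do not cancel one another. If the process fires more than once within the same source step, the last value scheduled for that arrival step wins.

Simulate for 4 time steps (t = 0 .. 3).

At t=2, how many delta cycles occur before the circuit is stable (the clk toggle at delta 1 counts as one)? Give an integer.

2

[bits: clk,d,a,f,e,b,h,j,c]
t=0: Δ0=010100011 Δ1=110100011 Δ2=110111011 Δ3=110111010 Δ4=110111110 | 4Δ
t=1: Δ0=110111110 Δ1=010111110 | 1Δ
t=2: Δ0=010111110 Δ1=110111110 Δ2=110101110 | 2Δ
t=3: Δ0=110101110 Δ1=010101110 | 1Δ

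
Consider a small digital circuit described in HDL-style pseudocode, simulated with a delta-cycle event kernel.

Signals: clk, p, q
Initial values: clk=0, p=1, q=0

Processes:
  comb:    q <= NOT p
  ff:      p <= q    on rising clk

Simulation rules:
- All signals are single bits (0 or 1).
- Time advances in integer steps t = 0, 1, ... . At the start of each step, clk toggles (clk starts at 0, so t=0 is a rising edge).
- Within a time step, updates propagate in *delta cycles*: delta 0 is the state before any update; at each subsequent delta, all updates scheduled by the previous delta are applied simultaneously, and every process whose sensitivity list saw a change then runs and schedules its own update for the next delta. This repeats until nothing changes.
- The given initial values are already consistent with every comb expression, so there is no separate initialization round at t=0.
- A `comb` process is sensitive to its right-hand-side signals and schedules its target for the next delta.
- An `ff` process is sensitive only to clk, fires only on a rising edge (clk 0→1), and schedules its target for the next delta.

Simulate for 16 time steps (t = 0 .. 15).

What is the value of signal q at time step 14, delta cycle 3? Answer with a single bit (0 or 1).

[bits: p,q,clk]
t=0: Δ0=100 Δ1=101 Δ2=001 Δ3=011 | 3Δ
t=1: Δ0=011 Δ1=010 | 1Δ
t=2: Δ0=010 Δ1=011 Δ2=111 Δ3=101 | 3Δ
t=3: Δ0=101 Δ1=100 | 1Δ
t=4: Δ0=100 Δ1=101 Δ2=001 Δ3=011 | 3Δ
t=5: Δ0=011 Δ1=010 | 1Δ
t=6: Δ0=010 Δ1=011 Δ2=111 Δ3=101 | 3Δ
t=7: Δ0=101 Δ1=100 | 1Δ
t=8: Δ0=100 Δ1=101 Δ2=001 Δ3=011 | 3Δ
t=9: Δ0=011 Δ1=010 | 1Δ
t=10: Δ0=010 Δ1=011 Δ2=111 Δ3=101 | 3Δ
t=11: Δ0=101 Δ1=100 | 1Δ
t=12: Δ0=100 Δ1=101 Δ2=001 Δ3=011 | 3Δ
t=13: Δ0=011 Δ1=010 | 1Δ
t=14: Δ0=010 Δ1=011 Δ2=111 Δ3=101 | 3Δ
t=15: Δ0=101 Δ1=100 | 1Δ

0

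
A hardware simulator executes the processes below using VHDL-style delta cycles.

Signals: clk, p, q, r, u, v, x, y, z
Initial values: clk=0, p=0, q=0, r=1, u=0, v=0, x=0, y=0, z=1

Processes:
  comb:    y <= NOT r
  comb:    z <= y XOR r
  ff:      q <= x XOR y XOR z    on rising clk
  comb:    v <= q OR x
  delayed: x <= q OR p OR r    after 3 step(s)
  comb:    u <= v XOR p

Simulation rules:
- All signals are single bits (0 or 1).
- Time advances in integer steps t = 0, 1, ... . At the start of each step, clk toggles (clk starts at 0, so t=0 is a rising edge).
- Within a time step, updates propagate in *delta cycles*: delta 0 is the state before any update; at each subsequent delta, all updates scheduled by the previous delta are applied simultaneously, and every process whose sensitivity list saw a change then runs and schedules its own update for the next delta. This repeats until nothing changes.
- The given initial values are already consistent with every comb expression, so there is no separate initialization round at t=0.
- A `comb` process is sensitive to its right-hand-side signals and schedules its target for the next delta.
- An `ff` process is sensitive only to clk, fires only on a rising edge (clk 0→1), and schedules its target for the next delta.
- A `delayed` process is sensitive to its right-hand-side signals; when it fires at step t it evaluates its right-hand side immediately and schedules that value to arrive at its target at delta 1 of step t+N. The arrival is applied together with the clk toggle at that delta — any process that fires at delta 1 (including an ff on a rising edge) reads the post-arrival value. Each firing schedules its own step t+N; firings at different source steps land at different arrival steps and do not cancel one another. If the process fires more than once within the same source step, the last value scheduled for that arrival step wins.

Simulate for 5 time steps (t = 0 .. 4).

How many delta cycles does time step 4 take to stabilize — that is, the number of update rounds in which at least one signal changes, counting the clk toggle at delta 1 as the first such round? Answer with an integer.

2

[bits: clk,x,p,y,u,q,v,z,r]
t=0: Δ0=000000011 Δ1=100000011 Δ2=100001011 Δ3=100001111 Δ4=100011111 | 4Δ
t=1: Δ0=100011111 Δ1=000011111 | 1Δ
t=2: Δ0=000011111 Δ1=100011111 | 1Δ
t=3: Δ0=100011111 Δ1=010011111 | 1Δ
t=4: Δ0=010011111 Δ1=110011111 Δ2=110010111 | 2Δ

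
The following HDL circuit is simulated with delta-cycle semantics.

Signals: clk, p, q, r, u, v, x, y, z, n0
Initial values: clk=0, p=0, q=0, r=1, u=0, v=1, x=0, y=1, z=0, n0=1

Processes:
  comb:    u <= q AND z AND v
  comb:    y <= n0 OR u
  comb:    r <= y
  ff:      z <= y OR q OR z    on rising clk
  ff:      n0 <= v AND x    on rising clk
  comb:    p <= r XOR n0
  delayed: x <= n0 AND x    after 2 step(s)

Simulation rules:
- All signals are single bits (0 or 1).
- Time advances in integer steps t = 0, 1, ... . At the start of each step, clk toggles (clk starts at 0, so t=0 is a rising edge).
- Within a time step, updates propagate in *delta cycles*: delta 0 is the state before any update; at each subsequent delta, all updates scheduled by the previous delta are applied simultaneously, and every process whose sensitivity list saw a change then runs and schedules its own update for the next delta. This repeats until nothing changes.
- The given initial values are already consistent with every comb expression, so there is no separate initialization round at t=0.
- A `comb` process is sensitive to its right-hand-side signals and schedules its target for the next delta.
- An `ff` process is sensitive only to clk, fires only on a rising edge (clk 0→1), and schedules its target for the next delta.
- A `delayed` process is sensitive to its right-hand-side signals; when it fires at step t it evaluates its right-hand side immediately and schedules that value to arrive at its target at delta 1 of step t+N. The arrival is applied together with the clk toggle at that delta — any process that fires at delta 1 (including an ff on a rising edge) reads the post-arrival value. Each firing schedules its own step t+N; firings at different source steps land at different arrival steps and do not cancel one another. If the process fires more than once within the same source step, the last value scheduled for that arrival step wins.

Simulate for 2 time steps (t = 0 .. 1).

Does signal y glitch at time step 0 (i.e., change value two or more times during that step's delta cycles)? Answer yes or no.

[bits: n0,clk,r,y,u,v,z,p,q,x]
t=0: Δ0=1011010000 Δ1=1111010000 Δ2=0111011000 Δ3=0110011100 Δ4=0100011100 Δ5=0100011000 | 5Δ
t=1: Δ0=0100011000 Δ1=0000011000 | 1Δ

no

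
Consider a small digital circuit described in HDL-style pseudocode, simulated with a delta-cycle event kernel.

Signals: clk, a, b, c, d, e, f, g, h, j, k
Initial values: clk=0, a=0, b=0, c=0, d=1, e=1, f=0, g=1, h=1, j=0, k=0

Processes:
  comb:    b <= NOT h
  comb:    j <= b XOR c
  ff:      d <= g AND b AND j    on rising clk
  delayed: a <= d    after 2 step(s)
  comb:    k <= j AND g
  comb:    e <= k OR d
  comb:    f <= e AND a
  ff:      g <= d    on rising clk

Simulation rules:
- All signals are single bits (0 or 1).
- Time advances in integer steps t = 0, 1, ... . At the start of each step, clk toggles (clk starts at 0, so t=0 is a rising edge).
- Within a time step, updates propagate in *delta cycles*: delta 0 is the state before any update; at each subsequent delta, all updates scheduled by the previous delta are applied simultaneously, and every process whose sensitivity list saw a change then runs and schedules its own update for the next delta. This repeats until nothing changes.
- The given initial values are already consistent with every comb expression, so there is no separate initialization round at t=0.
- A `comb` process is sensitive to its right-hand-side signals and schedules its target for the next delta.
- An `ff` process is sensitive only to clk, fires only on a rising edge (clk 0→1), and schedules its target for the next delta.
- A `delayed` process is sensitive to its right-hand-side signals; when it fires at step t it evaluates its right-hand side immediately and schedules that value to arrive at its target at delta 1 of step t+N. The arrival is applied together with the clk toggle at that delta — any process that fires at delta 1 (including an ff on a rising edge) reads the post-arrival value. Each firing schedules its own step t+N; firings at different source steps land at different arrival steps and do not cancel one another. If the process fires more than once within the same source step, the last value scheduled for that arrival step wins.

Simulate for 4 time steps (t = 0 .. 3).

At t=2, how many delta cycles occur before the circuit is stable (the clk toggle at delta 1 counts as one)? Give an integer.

t=0 Δ0: clk=0 a=0 f=0 c=0 b=0 d=1 h=1 j=0 e=1 k=0 g=1
  Δ1: clk:0→1
  Δ2: d:1→0
  Δ3: e:1→0
  (3Δ to stable)
t=1 Δ0: clk=1 a=0 f=0 c=0 b=0 d=0 h=1 j=0 e=0 k=0 g=1
  Δ1: clk:1→0
  (1Δ to stable)
t=2 Δ0: clk=0 a=0 f=0 c=0 b=0 d=0 h=1 j=0 e=0 k=0 g=1
  Δ1: clk:0→1
  Δ2: g:1→0
  (2Δ to stable)
t=3 Δ0: clk=1 a=0 f=0 c=0 b=0 d=0 h=1 j=0 e=0 k=0 g=0
  Δ1: clk:1→0
  (1Δ to stable)

2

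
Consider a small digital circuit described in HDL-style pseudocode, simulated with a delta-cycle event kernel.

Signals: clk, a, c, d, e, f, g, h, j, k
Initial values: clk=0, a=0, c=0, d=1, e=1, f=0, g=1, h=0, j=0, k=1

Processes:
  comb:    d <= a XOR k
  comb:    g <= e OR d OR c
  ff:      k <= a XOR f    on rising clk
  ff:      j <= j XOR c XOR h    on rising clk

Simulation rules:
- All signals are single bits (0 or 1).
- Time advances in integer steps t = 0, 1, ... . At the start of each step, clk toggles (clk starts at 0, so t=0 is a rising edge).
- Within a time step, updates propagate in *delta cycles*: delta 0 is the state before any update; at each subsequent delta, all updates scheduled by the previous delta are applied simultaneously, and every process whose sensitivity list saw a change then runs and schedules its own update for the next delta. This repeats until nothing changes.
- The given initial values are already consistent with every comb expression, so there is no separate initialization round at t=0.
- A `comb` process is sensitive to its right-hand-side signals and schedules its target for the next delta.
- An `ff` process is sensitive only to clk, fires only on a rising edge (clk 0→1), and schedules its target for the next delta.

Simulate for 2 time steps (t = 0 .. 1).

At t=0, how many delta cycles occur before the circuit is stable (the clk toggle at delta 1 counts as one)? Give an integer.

t0.Δ0 h=0 f=0 c=0 d=1 g=1 j=0 a=0 clk=0 e=1 k=1
t0.Δ1 h=0 f=0 c=0 d=1 g=1 j=0 a=0 clk=1 e=1 k=1
t0.Δ2 h=0 f=0 c=0 d=1 g=1 j=0 a=0 clk=1 e=1 k=0
t0.Δ3 h=0 f=0 c=0 d=0 g=1 j=0 a=0 clk=1 e=1 k=0
t1.Δ0 h=0 f=0 c=0 d=0 g=1 j=0 a=0 clk=1 e=1 k=0
t1.Δ1 h=0 f=0 c=0 d=0 g=1 j=0 a=0 clk=0 e=1 k=0

3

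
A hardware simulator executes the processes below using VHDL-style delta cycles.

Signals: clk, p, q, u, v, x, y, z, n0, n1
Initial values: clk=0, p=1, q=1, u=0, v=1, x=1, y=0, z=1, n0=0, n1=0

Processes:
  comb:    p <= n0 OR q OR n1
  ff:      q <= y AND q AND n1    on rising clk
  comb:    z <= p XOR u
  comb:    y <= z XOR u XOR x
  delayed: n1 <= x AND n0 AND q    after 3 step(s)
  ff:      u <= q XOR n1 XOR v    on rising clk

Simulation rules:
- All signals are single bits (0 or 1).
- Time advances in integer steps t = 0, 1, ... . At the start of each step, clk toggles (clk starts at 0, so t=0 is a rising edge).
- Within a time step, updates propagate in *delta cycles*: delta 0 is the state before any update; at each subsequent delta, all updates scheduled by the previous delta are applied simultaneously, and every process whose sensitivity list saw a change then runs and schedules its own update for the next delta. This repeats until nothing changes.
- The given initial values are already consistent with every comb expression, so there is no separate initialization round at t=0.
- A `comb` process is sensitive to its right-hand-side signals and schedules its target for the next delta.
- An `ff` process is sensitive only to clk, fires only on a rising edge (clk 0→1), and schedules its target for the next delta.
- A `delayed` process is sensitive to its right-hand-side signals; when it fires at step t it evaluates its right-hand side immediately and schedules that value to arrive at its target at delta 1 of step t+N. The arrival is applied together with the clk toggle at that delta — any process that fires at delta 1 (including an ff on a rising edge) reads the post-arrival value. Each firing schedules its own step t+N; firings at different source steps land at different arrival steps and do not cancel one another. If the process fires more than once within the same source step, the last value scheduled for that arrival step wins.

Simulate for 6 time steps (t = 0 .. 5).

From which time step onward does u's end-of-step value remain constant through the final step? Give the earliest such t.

2

t=0 Δ0: q=1 clk=0 x=1 z=1 u=0 n1=0 p=1 y=0 n0=0 v=1
  Δ1: clk:0→1
  Δ2: q:1→0
  Δ3: p:1→0
  Δ4: z:1→0
  Δ5: y:0→1
  (5Δ to stable)
t=1 Δ0: q=0 clk=1 x=1 z=0 u=0 n1=0 p=0 y=1 n0=0 v=1
  Δ1: clk:1→0
  (1Δ to stable)
t=2 Δ0: q=0 clk=0 x=1 z=0 u=0 n1=0 p=0 y=1 n0=0 v=1
  Δ1: clk:0→1
  Δ2: u:0→1
  Δ3: z:0→1, y:1→0
  Δ4: y:0→1
  (4Δ to stable)
t=3 Δ0: q=0 clk=1 x=1 z=1 u=1 n1=0 p=0 y=1 n0=0 v=1
  Δ1: clk:1→0
  (1Δ to stable)
t=4 Δ0: q=0 clk=0 x=1 z=1 u=1 n1=0 p=0 y=1 n0=0 v=1
  Δ1: clk:0→1
  (1Δ to stable)
t=5 Δ0: q=0 clk=1 x=1 z=1 u=1 n1=0 p=0 y=1 n0=0 v=1
  Δ1: clk:1→0
  (1Δ to stable)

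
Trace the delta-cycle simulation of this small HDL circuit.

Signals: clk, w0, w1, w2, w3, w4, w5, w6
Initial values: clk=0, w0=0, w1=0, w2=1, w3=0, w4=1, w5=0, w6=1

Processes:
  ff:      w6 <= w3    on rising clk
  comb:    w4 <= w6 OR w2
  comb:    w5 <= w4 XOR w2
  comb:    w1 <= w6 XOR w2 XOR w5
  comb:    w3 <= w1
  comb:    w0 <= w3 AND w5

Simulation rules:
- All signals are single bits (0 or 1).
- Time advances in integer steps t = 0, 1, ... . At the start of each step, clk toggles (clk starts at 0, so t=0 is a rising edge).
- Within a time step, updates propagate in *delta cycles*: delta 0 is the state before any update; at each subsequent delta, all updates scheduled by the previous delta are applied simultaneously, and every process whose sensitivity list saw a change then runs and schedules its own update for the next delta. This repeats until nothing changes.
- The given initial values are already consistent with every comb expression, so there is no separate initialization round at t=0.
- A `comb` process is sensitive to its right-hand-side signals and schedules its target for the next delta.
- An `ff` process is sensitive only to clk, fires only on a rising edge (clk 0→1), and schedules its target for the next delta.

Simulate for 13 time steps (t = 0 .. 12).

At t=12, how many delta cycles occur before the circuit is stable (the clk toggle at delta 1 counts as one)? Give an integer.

[bits: w2,w1,w3,w0,w5,w6,w4,clk]
t=0: Δ0=10000110 Δ1=10000111 Δ2=10000011 Δ3=11000011 Δ4=11100011 | 4Δ
t=1: Δ0=11100011 Δ1=11100010 | 1Δ
t=2: Δ0=11100010 Δ1=11100011 Δ2=11100111 Δ3=10100111 Δ4=10000111 | 4Δ
t=3: Δ0=10000111 Δ1=10000110 | 1Δ
t=4: Δ0=10000110 Δ1=10000111 Δ2=10000011 Δ3=11000011 Δ4=11100011 | 4Δ
t=5: Δ0=11100011 Δ1=11100010 | 1Δ
t=6: Δ0=11100010 Δ1=11100011 Δ2=11100111 Δ3=10100111 Δ4=10000111 | 4Δ
t=7: Δ0=10000111 Δ1=10000110 | 1Δ
t=8: Δ0=10000110 Δ1=10000111 Δ2=10000011 Δ3=11000011 Δ4=11100011 | 4Δ
t=9: Δ0=11100011 Δ1=11100010 | 1Δ
t=10: Δ0=11100010 Δ1=11100011 Δ2=11100111 Δ3=10100111 Δ4=10000111 | 4Δ
t=11: Δ0=10000111 Δ1=10000110 | 1Δ
t=12: Δ0=10000110 Δ1=10000111 Δ2=10000011 Δ3=11000011 Δ4=11100011 | 4Δ

4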